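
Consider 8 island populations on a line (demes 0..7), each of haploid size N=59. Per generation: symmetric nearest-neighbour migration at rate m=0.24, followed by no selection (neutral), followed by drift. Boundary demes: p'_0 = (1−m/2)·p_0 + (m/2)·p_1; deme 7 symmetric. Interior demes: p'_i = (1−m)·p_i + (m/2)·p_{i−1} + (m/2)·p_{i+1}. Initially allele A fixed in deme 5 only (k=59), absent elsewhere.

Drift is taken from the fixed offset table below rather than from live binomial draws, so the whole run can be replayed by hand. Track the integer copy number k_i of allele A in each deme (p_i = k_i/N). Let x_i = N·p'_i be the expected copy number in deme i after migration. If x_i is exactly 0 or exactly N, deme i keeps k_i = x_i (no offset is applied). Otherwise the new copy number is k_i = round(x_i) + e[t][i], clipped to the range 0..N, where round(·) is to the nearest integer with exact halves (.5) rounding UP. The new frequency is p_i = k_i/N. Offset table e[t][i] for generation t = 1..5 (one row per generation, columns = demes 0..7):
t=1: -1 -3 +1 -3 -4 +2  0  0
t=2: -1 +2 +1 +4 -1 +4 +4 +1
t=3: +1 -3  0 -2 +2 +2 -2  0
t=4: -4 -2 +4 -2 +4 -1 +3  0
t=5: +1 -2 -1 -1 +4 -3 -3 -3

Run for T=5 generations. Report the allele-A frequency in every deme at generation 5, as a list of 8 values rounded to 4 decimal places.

t=0: k=[0 0 0 0 0 59 0 0]
t=1: x=[0.0000 0.0000 0.0000 0.0000 7.0800 44.8400 7.0800 0.0000] k=[0 0 0 0 3 47 7 0]
t=2: x=[0.0000 0.0000 0.0000 0.3600 7.9200 36.9200 10.9600 0.8400] k=[0 0 0 4 7 41 15 2]
t=3: x=[0.0000 0.0000 0.4800 3.8800 10.7200 33.8000 16.5600 3.5600] k=[0 0 0 2 13 36 15 4]
t=4: x=[0.0000 0.0000 0.2400 3.0800 14.4400 30.7200 16.2000 5.3200] k=[0 0 4 1 18 30 19 5]
t=5: x=[0.0000 0.4800 3.1600 3.4000 17.4000 27.2400 18.6400 6.6800] k=[0 0 2 2 21 24 16 4]

[0.0000, 0.0000, 0.0339, 0.0339, 0.3559, 0.4068, 0.2712, 0.0678]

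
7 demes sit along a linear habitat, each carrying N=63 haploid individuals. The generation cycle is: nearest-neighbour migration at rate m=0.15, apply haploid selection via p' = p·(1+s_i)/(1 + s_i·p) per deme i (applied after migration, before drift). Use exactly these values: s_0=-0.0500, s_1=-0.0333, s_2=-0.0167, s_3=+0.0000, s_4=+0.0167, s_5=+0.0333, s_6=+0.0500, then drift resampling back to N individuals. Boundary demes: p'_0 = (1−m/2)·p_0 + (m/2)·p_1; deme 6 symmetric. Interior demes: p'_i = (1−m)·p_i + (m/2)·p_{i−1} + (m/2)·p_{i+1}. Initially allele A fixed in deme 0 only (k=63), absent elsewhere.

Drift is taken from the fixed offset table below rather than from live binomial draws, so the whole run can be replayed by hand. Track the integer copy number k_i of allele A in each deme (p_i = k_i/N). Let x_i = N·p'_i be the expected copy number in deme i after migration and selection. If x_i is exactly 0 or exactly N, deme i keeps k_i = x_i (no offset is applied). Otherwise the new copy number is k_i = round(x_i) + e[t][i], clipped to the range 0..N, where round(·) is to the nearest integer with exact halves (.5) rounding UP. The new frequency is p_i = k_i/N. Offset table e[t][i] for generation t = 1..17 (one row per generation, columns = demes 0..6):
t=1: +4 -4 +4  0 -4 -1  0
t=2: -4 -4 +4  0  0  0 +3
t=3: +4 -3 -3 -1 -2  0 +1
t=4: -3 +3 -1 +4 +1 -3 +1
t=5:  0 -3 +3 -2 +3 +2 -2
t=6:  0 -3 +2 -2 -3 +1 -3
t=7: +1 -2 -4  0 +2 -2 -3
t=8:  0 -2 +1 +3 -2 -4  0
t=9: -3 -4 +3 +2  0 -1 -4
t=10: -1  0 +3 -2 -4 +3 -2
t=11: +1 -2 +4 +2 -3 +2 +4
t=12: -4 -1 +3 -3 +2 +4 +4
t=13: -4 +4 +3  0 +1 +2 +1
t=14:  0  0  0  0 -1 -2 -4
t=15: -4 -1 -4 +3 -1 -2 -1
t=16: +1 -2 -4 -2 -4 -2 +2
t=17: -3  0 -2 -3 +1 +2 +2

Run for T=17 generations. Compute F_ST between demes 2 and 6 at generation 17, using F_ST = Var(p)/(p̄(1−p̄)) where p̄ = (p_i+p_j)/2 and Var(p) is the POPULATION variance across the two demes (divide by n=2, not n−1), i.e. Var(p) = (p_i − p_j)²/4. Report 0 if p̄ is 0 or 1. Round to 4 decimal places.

0.0244

t=0: k=[63 0 0 0 0 0 0]
t=1: x=[58.0459 4.5791 0.0000 0.0000 0.0000 0.0000 0.0000] k=[62 1 0 0 0 0 0]
t=2: x=[57.1588 5.3324 0.0737 0.0000 0.0000 0.0000 0.0000] k=[53 1 4 0 0 0 0]
t=3: x=[48.5364 4.9678 3.4201 0.3000 0.0000 0.0000 0.0000] k=[53 2 0 0 0 0 0]
t=4: x=[48.6135 5.5025 0.1475 0.0000 0.0000 0.0000 0.0000] k=[46 9 0 0 0 0 0]
t=5: x=[42.5225 10.7937 0.6638 0.0000 0.0000 0.0000 0.0000] k=[43 8 4 0 0 0 0]
t=6: x=[39.6260 10.0359 3.9374 0.3000 0.0000 0.0000 0.0000] k=[40 7 6 0 0 0 0]
t=7: x=[36.7430 9.1324 5.5393 0.4500 0.0000 0.0000 0.0000] k=[38 7 2 0 0 0 0]
t=8: x=[34.8788 8.6931 2.1891 0.1500 0.0000 0.0000 0.0000] k=[35 7 3 3 0 0 0]
t=9: x=[32.0930 8.5467 3.2477 2.7750 0.2287 0.0000 0.0000] k=[29 5 6 5 0 0 0]
t=10: x=[26.4101 6.6703 5.7612 4.7000 0.3812 0.0000 0.0000] k=[25 7 9 3 0 0 0]
t=11: x=[22.8973 8.2540 8.2782 3.2250 0.2287 0.0000 0.0000] k=[24 6 12 5 0 0 0]
t=12: x=[21.9114 7.5715 10.8727 5.1500 0.3812 0.0000 0.0000] k=[18 7 14 2 2 0 0]
t=13: x=[16.5417 8.1077 12.4064 2.9000 1.8800 0.1550 0.0000] k=[13 12 15 3 3 2 0]
t=14: x=[12.4060 11.9682 13.6937 3.9000 2.9715 1.9871 0.1575] k=[12 12 14 4 2 0 0]
t=15: x=[11.5096 11.8213 12.9261 4.6000 2.0323 0.1550 0.0000] k=[8 11 9 8 1 0 0]
t=16: x=[7.8651 10.3292 8.9450 7.5500 1.4736 0.0775 0.0000] k=[9 8 5 6 0 0 0]
t=17: x=[8.5392 7.6202 5.2188 5.4750 0.4575 0.0000 0.0000] k=[6 8 3 2 1 0 0]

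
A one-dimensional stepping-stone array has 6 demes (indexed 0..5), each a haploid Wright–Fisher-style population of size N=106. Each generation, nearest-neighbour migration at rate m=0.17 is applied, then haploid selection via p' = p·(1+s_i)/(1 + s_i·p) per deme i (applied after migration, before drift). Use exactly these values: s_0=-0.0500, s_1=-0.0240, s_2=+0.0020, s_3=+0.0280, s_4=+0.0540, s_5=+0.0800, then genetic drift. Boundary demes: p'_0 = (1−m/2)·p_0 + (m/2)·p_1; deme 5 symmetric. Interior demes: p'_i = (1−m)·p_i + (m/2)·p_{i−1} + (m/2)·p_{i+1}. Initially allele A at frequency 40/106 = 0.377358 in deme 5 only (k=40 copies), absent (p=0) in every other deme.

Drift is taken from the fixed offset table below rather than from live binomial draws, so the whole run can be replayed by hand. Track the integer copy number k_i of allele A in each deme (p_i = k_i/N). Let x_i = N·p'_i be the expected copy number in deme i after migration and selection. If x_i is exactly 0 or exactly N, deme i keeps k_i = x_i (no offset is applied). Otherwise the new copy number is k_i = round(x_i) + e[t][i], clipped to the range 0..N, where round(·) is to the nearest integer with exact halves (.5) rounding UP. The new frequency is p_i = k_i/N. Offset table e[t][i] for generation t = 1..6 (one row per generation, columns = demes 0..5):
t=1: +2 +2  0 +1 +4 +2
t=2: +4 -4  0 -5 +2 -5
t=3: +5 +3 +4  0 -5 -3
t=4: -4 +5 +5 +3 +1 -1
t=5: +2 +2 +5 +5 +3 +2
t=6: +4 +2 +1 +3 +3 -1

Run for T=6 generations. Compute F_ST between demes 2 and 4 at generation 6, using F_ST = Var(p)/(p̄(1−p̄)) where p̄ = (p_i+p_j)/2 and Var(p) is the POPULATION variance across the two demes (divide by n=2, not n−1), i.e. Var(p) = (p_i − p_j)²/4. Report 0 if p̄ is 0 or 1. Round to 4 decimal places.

0.0250

t=0: k=[0 0 0 0 0 40]
t=1: x=[0.0000 0.0000 0.0000 0.0000 3.5774 38.4655] k=[0 0 0 0 8 40]
t=2: x=[0.0000 0.0000 0.0000 0.6989 10.5283 39.1606] k=[0 0 0 0 13 34]
t=3: x=[0.0000 0.0000 0.0000 1.1356 14.3189 33.9664] k=[0 0 0 1 9 31]
t=4: x=[0.0000 0.0000 0.0852 1.6390 10.6848 30.7836] k=[0 0 5 5 12 30]
t=5: x=[0.0000 0.4148 4.5838 5.7432 13.5442 30.1008] k=[0 2 10 11 17 32]
t=6: x=[0.1615 2.4512 9.4221 11.7096 18.5564 32.4310] k=[4 4 10 15 22 31]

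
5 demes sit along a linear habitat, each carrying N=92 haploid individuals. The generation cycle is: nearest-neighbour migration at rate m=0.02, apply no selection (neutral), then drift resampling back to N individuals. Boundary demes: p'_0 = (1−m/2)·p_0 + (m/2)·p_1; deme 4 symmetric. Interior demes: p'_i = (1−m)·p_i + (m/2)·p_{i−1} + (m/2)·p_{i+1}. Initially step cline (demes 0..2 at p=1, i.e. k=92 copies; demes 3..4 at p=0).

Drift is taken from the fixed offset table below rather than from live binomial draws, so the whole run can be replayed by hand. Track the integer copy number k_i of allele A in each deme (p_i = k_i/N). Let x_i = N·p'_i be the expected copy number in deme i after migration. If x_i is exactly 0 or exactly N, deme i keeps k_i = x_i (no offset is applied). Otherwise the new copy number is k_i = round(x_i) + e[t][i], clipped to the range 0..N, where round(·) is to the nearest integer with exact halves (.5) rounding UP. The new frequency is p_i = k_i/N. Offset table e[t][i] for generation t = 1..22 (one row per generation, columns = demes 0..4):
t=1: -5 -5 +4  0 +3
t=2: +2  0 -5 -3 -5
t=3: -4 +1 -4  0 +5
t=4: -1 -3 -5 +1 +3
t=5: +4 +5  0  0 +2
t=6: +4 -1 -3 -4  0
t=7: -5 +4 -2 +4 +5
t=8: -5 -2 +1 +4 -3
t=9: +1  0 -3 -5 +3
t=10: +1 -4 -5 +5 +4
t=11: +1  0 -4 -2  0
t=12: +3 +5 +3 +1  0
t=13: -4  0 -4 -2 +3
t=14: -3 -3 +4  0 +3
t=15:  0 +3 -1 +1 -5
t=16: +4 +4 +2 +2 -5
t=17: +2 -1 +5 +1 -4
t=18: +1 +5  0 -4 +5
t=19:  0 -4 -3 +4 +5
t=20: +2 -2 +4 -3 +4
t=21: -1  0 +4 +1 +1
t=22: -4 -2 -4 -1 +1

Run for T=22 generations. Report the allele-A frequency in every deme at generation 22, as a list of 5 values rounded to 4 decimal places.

[0.9239, 0.9130, 0.7283, 0.1848, 0.2391]

t=0: k=[92 92 92 0 0]
t=1: x=[92.0000 92.0000 91.0800 0.9200 0.0000] k=[92 92 92 1 0]
t=2: x=[92.0000 92.0000 91.0900 1.9000 0.0100] k=[92 92 86 0 0]
t=3: x=[92.0000 91.9400 85.2000 0.8600 0.0000] k=[92 92 81 1 0]
t=4: x=[92.0000 91.8900 80.3100 1.7900 0.0100] k=[92 89 75 3 3]
t=5: x=[91.9700 88.8900 74.4200 3.7200 3.0000] k=[92 92 74 4 5]
t=6: x=[92.0000 91.8200 73.4800 4.7100 4.9900] k=[92 91 70 1 5]
t=7: x=[91.9900 90.8000 69.5200 1.7300 4.9600] k=[87 92 68 6 10]
t=8: x=[87.0500 91.7100 67.6200 6.6600 9.9600] k=[82 90 69 11 7]
t=9: x=[82.0800 89.7100 68.6300 11.5400 7.0400] k=[83 90 66 7 10]
t=10: x=[83.0700 89.6900 65.6500 7.6200 9.9700] k=[84 86 61 13 14]
t=11: x=[84.0200 85.7300 60.7700 13.4900 13.9900] k=[85 86 57 11 14]
t=12: x=[85.0100 85.7000 56.8300 11.4900 13.9700] k=[88 91 60 12 14]
t=13: x=[88.0300 90.6600 59.8300 12.5000 13.9800] k=[84 91 56 11 17]
t=14: x=[84.0700 90.5800 55.9000 11.5100 16.9400] k=[81 88 60 12 20]
t=15: x=[81.0700 87.6500 59.8000 12.5600 19.9200] k=[81 91 59 14 15]
t=16: x=[81.1000 90.5800 58.8700 14.4600 14.9900] k=[85 92 61 16 10]
t=17: x=[85.0700 91.6200 60.8600 16.3900 10.0600] k=[87 91 66 17 6]
t=18: x=[87.0400 90.7100 65.7600 17.3800 6.1100] k=[88 92 66 13 11]
t=19: x=[88.0400 91.7000 65.7300 13.5100 11.0200] k=[88 88 63 18 16]
t=20: x=[88.0000 87.7500 62.8000 18.4300 16.0200] k=[90 86 67 15 20]
t=21: x=[89.9600 85.8500 66.6700 15.5700 19.9500] k=[89 86 71 17 21]
t=22: x=[88.9700 85.8800 70.6100 17.5800 20.9600] k=[85 84 67 17 22]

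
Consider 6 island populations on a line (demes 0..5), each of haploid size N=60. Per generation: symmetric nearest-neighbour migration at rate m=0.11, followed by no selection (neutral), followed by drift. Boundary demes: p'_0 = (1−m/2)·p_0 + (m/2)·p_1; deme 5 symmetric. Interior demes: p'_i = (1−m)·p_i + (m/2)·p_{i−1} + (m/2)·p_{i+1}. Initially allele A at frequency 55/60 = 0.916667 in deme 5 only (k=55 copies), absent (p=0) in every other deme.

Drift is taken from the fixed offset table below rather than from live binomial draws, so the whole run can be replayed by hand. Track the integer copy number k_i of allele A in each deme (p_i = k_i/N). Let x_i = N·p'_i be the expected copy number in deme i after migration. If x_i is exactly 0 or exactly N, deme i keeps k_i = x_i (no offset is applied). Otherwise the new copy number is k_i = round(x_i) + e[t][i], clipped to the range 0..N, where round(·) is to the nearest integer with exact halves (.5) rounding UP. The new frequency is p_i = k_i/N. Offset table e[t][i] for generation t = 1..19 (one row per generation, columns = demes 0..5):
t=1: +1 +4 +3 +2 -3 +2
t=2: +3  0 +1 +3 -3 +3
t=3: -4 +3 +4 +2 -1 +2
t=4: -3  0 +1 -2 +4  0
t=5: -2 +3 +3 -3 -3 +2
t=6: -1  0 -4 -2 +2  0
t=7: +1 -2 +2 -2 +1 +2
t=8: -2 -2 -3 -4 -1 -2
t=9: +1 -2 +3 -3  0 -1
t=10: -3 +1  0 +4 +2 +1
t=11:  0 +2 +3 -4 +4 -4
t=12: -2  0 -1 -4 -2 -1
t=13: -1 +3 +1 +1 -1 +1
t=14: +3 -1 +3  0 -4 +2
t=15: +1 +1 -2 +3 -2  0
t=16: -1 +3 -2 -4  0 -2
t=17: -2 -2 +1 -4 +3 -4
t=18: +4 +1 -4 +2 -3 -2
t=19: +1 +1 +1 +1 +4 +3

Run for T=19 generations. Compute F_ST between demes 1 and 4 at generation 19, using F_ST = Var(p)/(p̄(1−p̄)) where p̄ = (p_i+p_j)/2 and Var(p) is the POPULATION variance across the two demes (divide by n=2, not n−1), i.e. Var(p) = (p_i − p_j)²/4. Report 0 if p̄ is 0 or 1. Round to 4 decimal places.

t=0: k=[0 0 0 0 0 55]
t=1: x=[0.0000 0.0000 0.0000 0.0000 3.0250 51.9750] k=[0 0 0 0 0 54]
t=2: x=[0.0000 0.0000 0.0000 0.0000 2.9700 51.0300] k=[0 0 0 0 0 54]
t=3: x=[0.0000 0.0000 0.0000 0.0000 2.9700 51.0300] k=[0 0 0 0 2 53]
t=4: x=[0.0000 0.0000 0.0000 0.1100 4.6950 50.1950] k=[0 0 0 0 9 50]
t=5: x=[0.0000 0.0000 0.0000 0.4950 10.7600 47.7450] k=[0 0 0 0 8 50]
t=6: x=[0.0000 0.0000 0.0000 0.4400 9.8700 47.6900] k=[0 0 0 0 12 48]
t=7: x=[0.0000 0.0000 0.0000 0.6600 13.3200 46.0200] k=[0 0 0 0 14 48]
t=8: x=[0.0000 0.0000 0.0000 0.7700 15.1000 46.1300] k=[0 0 0 0 14 44]
t=9: x=[0.0000 0.0000 0.0000 0.7700 14.8800 42.3500] k=[0 0 0 0 15 41]
t=10: x=[0.0000 0.0000 0.0000 0.8250 15.6050 39.5700] k=[0 0 0 5 18 41]
t=11: x=[0.0000 0.0000 0.2750 5.4400 18.5500 39.7350] k=[0 0 3 1 23 36]
t=12: x=[0.0000 0.1650 2.7250 2.3200 22.5050 35.2850] k=[0 0 2 0 21 34]
t=13: x=[0.0000 0.1100 1.7800 1.2650 20.5600 33.2850] k=[0 3 3 2 20 34]
t=14: x=[0.1650 2.8350 2.9450 3.0450 19.7800 33.2300] k=[3 2 6 3 16 35]
t=15: x=[2.9450 2.2750 5.6150 3.8800 16.3300 33.9550] k=[4 3 4 7 14 34]
t=16: x=[3.9450 3.1100 4.1100 7.2200 14.7150 32.9000] k=[3 6 2 3 15 31]
t=17: x=[3.1650 5.6150 2.2750 3.6050 15.2200 30.1200] k=[1 4 3 0 18 26]
t=18: x=[1.1650 3.7800 2.8900 1.1550 17.4500 25.5600] k=[5 5 0 3 14 24]
t=19: x=[5.0000 4.7250 0.4400 3.4400 13.9450 23.4500] k=[6 6 1 4 18 26]

0.0625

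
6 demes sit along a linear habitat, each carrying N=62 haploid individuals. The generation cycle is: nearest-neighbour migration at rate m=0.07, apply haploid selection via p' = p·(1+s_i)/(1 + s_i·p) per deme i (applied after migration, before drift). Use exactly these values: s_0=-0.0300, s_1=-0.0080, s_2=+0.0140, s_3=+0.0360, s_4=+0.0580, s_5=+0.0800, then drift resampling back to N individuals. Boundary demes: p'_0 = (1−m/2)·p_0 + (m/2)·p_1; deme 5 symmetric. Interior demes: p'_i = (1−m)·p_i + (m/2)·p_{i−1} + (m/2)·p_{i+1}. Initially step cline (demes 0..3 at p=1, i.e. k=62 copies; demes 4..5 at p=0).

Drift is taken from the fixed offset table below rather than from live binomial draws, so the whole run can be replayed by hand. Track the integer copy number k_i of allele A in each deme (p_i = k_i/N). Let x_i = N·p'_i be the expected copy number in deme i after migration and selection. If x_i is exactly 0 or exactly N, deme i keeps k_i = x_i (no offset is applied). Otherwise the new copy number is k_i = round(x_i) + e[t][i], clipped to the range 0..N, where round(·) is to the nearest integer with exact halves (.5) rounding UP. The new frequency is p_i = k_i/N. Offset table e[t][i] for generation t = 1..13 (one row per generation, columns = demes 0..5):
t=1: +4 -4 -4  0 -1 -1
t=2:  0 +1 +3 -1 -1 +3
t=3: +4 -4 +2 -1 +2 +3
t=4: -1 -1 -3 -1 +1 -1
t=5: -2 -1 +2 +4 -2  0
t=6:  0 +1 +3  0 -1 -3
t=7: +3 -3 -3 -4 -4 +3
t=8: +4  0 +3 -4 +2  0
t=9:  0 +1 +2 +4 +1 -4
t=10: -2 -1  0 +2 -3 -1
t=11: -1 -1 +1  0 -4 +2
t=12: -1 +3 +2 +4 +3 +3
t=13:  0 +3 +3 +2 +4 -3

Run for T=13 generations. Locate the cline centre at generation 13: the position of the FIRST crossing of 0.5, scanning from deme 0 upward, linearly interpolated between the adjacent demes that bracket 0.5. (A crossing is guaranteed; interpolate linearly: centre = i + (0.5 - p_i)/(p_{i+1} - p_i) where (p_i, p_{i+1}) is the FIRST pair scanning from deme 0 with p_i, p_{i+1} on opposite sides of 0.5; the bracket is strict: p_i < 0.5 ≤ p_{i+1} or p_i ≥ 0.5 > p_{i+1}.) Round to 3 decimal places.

3.742

t=0: k=[62 62 62 62 0 0]
t=1: x=[62.0000 62.0000 62.0000 59.9029 2.2912 0.0000] k=[62 62 62 60 1 0]
t=2: x=[62.0000 62.0000 61.9310 58.1352 3.1967 0.0378] k=[62 62 62 57 2 3]
t=3: x=[62.0000 62.0000 61.8274 55.4598 4.1742 3.1900] k=[62 62 62 54 6 6]
t=4: x=[62.0000 62.0000 61.7238 52.8786 8.0675 6.4302] k=[62 62 59 52 9 5]
t=5: x=[62.0000 61.8942 58.9012 51.0622 10.8609 5.5146] k=[62 61 61 55 9 6]
t=6: x=[61.9639 61.0273 60.8064 53.8535 11.0061 6.5419] k=[62 62 62 54 10 4]
t=7: x=[62.0000 62.0000 61.7238 53.0151 11.8614 4.5222] k=[62 62 59 49 8 8]
t=8: x=[62.0000 61.8942 58.7975 48.2963 9.8949 8.5517] k=[62 62 62 44 12 9]
t=9: x=[62.0000 62.0000 61.3786 43.9656 13.6042 9.7192] k=[62 62 62 48 15 6]
t=10: x=[62.0000 62.0000 61.5167 47.7273 16.5140 6.7651] k=[62 62 62 50 14 6]
t=11: x=[62.0000 62.0000 61.5858 49.5163 15.6298 6.7279] k=[62 62 62 50 12 9]
t=12: x=[62.0000 62.0000 61.5858 49.4478 13.8211 9.7192] k=[62 62 62 53 17 13]
t=13: x=[62.0000 62.0000 61.6893 52.3468 18.8514 13.9546] k=[62 62 62 54 23 11]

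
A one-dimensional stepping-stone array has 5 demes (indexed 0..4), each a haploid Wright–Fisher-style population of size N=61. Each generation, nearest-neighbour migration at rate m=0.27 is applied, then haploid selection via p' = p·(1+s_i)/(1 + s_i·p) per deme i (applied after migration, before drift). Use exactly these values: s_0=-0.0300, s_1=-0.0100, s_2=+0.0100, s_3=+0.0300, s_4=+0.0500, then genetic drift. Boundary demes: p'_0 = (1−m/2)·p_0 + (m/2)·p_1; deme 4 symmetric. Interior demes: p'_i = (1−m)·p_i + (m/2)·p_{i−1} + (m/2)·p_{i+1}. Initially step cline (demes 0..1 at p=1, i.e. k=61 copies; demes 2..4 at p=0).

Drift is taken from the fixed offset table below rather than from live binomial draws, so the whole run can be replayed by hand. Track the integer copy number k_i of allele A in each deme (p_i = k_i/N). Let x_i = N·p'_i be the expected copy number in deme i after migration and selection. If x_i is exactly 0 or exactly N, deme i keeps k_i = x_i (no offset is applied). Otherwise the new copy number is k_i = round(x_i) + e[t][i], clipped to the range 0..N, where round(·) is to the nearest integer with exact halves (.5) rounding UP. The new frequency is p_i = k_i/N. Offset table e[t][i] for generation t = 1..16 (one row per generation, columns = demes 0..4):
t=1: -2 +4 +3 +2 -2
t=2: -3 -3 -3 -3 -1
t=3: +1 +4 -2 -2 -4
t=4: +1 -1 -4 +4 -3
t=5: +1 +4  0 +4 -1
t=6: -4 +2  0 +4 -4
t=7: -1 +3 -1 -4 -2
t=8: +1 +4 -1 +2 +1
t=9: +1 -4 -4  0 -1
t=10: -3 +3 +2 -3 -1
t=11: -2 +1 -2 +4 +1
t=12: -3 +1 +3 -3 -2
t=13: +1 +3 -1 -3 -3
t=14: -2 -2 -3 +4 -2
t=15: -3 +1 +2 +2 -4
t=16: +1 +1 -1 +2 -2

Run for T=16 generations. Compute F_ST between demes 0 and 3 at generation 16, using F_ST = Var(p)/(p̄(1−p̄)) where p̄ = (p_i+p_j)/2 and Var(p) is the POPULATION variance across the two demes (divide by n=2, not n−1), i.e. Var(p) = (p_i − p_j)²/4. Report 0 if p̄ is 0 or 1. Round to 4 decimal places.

0.0711

t=0: k=[61 61 0 0 0]
t=1: x=[61.0000 52.6931 8.3061 0.0000 0.0000] k=[61 57 11 0 0]
t=2: x=[60.4435 51.2479 15.8414 1.5284 0.0000] k=[57 48 13 0 0]
t=3: x=[55.6379 44.3687 16.0876 1.8061 0.0000] k=[57 48 14 0 0]
t=4: x=[55.6379 44.5043 16.8209 1.9449 0.0000] k=[57 44 13 6 0]
t=5: x=[55.0843 41.4367 16.3588 6.3000 0.8499] k=[56 45 16 10 0]
t=6: x=[54.3363 42.4405 19.2358 9.6987 1.4159] k=[50 44 19 14 0]
t=7: x=[48.8972 41.3012 21.8393 13.0863 1.9814] k=[48 44 21 9 0]
t=8: x=[47.1364 41.3012 22.6264 9.6425 1.2745] k=[48 45 22 12 2]
t=9: x=[47.2737 42.1694 23.8995 12.2875 3.5079] k=[48 38 20 12 3]
t=10: x=[46.3130 36.7734 21.4883 12.1501 4.4105] k=[43 40 23 9 3]
t=11: x=[42.2012 37.9661 23.5487 10.3312 3.9880] k=[40 39 22 14 5]
t=12: x=[39.4423 36.6932 23.3583 14.1842 6.4927] k=[36 38 26 11 4]
t=13: x=[35.8209 35.9618 25.7429 12.3689 5.1713] k=[37 39 25 9 2]
t=14: x=[36.8269 36.6932 24.8764 10.4689 3.0848] k=[35 35 22 14 1]
t=15: x=[34.5446 33.0929 22.8169 13.6354 2.8862] k=[32 34 25 16 0]
t=16: x=[31.8067 32.3624 25.1469 15.3927 2.2640] k=[33 33 24 17 0]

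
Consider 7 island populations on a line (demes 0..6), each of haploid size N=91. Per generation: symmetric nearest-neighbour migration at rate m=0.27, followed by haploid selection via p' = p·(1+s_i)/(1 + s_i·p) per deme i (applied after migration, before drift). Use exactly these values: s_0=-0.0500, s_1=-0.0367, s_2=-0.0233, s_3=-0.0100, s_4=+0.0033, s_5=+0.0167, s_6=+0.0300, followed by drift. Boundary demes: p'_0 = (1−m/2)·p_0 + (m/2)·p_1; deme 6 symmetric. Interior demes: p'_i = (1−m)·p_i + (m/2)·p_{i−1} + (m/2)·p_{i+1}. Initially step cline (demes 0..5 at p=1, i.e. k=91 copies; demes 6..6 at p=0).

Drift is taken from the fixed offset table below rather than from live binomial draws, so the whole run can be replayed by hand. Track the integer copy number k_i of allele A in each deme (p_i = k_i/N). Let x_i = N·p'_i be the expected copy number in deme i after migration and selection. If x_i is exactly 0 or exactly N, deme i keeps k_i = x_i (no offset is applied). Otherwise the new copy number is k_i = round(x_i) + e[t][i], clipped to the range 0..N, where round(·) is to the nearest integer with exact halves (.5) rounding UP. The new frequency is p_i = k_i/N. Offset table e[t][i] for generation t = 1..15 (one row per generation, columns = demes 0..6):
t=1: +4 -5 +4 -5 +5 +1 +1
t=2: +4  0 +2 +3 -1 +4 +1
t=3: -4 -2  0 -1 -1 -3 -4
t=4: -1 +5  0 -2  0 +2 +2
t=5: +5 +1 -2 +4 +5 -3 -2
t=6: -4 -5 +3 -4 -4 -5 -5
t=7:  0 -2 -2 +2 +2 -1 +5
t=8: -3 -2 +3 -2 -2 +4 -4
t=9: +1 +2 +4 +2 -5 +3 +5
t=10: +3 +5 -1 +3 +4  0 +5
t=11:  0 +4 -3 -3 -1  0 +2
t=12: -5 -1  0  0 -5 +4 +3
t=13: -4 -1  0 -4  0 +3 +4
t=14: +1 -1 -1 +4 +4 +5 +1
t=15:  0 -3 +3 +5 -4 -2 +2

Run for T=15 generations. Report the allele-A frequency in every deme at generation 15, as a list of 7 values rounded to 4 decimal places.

[0.8901, 0.8901, 0.9560, 0.9560, 0.8242, 0.8352, 0.8462]

t=0: k=[91 91 91 91 91 91 0]
t=1: x=[91.0000 91.0000 91.0000 91.0000 91.0000 78.8899 12.6025] k=[91 91 91 91 91 80 14]
t=2: x=[91.0000 91.0000 91.0000 91.0000 89.5198 72.8172 23.4204] k=[91 91 91 91 89 77 24]
t=3: x=[91.0000 91.0000 91.0000 90.7273 87.6606 71.7179 31.7634] k=[91 91 91 90 87 69 28]
t=4: x=[91.0000 91.0000 90.8618 89.7174 84.9935 66.1950 34.1634] k=[91 91 91 88 85 68 36]
t=5: x=[91.0000 91.0000 90.5854 87.9707 83.1337 66.2744 40.9848] k=[91 91 89 91 88 63 39]
t=6: x=[91.0000 90.7197 89.5057 90.3182 85.0484 63.4542 42.9097] k=[91 86 91 86 81 58 38]
t=7: x=[90.2898 87.2167 89.6183 85.9523 78.6053 58.7507 41.3660] k=[90 85 88 88 81 58 46]
t=8: x=[89.2385 85.9031 87.5169 87.0169 78.8747 59.8253 48.2905] k=[86 84 91 85 77 64 44]
t=9: x=[85.4695 85.0091 89.2040 84.6711 76.3655 63.3747 47.3717] k=[86 87 91 87 71 66 52]
t=10: x=[85.8933 87.2736 89.8945 85.3268 72.5335 65.0930 54.5378] k=[89 91 89 88 77 65 60]
t=11: x=[89.1808 90.4396 89.0914 86.6082 76.9043 66.2446 61.2697] k=[89 91 86 84 76 66 63]
t=12: x=[89.1808 90.0194 86.3010 83.1179 75.7718 67.2369 63.9700] k=[84 89 86 83 71 71 67]
t=13: x=[84.3664 87.8068 85.8874 81.7014 72.6683 70.7222 68.0510] k=[80 87 86 78 73 74 72]
t=14: x=[80.4770 85.7377 84.9226 78.2955 73.8559 73.8269 72.7059] k=[81 85 84 82 78 79 74]
t=15: x=[81.0963 84.0900 83.7084 81.6460 78.7101 78.3712 75.0672] k=[81 81 87 87 75 76 77]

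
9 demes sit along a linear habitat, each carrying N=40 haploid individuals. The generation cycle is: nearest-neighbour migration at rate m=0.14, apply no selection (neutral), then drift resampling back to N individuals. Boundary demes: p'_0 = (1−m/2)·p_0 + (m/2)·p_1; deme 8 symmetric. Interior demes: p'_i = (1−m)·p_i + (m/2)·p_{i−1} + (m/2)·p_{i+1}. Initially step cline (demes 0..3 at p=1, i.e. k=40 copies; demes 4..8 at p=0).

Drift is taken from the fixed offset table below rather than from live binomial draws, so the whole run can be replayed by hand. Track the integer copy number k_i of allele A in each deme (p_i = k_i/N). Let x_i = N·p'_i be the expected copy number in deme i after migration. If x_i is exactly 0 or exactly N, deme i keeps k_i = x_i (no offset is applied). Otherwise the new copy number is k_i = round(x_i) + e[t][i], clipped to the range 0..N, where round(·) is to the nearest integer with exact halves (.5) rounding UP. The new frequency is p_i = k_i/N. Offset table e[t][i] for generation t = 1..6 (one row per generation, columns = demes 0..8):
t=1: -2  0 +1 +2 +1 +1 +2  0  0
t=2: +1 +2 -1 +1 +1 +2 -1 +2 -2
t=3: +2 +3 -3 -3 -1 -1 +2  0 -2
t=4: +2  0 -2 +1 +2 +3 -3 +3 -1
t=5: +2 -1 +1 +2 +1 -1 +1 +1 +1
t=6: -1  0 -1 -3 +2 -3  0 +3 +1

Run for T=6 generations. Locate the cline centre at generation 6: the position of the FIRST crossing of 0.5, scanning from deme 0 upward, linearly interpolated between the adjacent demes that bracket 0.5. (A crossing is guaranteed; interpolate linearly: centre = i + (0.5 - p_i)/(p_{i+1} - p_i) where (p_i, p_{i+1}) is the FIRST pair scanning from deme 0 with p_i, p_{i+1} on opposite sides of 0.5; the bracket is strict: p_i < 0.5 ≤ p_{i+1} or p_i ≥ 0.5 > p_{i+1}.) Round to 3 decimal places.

t=0: k=[40 40 40 40 0 0 0 0 0]
t=1: x=[40.0000 40.0000 40.0000 37.2000 2.8000 0.0000 0.0000 0.0000 0.0000] k=[40 40 40 39 4 0 0 0 0]
t=2: x=[40.0000 40.0000 39.9300 36.6200 6.1700 0.2800 0.0000 0.0000 0.0000] k=[40 40 39 38 7 2 0 0 0]
t=3: x=[40.0000 39.9300 39.0000 35.9000 8.8200 2.2100 0.1400 0.0000 0.0000] k=[40 40 36 33 8 1 2 0 0]
t=4: x=[40.0000 39.7200 36.0700 31.4600 9.2600 1.5600 1.7900 0.1400 0.0000] k=[40 40 34 32 11 5 0 3 0]
t=5: x=[40.0000 39.5800 34.2800 30.6700 12.0500 5.0700 0.5600 2.5800 0.2100] k=[40 39 35 33 13 4 2 4 1]
t=6: x=[39.9300 38.7900 35.1400 31.7400 13.7700 4.4900 2.2800 3.6500 1.2100] k=[39 39 34 29 16 1 2 7 2]

3.692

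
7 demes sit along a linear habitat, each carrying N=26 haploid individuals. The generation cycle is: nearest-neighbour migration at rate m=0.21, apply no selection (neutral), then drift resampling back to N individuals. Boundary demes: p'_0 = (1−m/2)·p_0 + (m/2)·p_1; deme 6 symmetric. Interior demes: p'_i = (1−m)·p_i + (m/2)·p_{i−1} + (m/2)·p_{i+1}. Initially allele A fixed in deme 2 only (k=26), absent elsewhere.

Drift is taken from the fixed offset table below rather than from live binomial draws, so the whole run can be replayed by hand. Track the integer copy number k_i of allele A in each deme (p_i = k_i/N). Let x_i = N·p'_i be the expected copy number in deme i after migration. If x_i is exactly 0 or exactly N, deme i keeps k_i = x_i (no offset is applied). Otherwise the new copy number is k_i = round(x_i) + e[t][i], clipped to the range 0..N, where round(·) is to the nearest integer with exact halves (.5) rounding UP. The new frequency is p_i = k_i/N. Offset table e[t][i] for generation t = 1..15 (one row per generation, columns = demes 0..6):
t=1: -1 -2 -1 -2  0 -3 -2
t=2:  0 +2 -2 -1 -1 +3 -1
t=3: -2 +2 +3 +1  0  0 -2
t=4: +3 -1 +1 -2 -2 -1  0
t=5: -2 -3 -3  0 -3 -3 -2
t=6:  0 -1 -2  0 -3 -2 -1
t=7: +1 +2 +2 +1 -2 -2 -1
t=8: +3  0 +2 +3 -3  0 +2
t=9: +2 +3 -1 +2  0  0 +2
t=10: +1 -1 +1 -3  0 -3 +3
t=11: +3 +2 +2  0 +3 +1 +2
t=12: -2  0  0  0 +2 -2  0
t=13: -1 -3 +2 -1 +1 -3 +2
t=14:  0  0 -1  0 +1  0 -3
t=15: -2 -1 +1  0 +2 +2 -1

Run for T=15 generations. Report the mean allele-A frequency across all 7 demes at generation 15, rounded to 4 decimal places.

0.2308

t=0: k=[0 0 26 0 0 0 0]
t=1: x=[0.0000 2.7300 20.5400 2.7300 0.0000 0.0000 0.0000] k=[0 1 20 1 0 0 0]
t=2: x=[0.1050 2.8900 16.0100 2.8900 0.1050 0.0000 0.0000] k=[0 5 14 2 0 0 0]
t=3: x=[0.5250 5.4200 11.7950 3.0500 0.2100 0.0000 0.0000] k=[0 7 15 4 0 0 0]
t=4: x=[0.7350 7.1050 13.0050 4.7350 0.4200 0.0000 0.0000] k=[4 6 14 3 0 0 0]
t=5: x=[4.2100 6.6300 12.0050 3.8400 0.3150 0.0000 0.0000] k=[2 4 9 4 0 0 0]
t=6: x=[2.2100 4.3150 7.9500 4.1050 0.4200 0.0000 0.0000] k=[2 3 6 4 0 0 0]
t=7: x=[2.1050 3.2100 5.4750 3.7900 0.4200 0.0000 0.0000] k=[3 5 7 5 0 0 0]
t=8: x=[3.2100 5.0000 6.5800 4.6850 0.5250 0.0000 0.0000] k=[6 5 9 8 0 0 0]
t=9: x=[5.8950 5.5250 8.4750 7.2650 0.8400 0.0000 0.0000] k=[8 9 7 9 1 0 0]
t=10: x=[8.1050 8.6850 7.4200 7.9500 1.7350 0.1050 0.0000] k=[9 8 8 5 2 0 0]
t=11: x=[8.8950 8.1050 7.6850 5.0000 2.1050 0.2100 0.0000] k=[12 10 10 5 5 1 0]
t=12: x=[11.7900 10.2100 9.4750 5.5250 4.5800 1.3150 0.1050] k=[10 10 9 6 7 0 0]
t=13: x=[10.0000 9.8950 8.7900 6.4200 6.1600 0.7350 0.0000] k=[9 7 11 5 7 0 0]
t=14: x=[8.7900 7.6300 9.9500 5.8400 6.0550 0.7350 0.0000] k=[9 8 9 6 7 1 0]
t=15: x=[8.8950 8.2100 8.5800 6.4200 6.2650 1.5250 0.1050] k=[7 7 10 6 8 4 0]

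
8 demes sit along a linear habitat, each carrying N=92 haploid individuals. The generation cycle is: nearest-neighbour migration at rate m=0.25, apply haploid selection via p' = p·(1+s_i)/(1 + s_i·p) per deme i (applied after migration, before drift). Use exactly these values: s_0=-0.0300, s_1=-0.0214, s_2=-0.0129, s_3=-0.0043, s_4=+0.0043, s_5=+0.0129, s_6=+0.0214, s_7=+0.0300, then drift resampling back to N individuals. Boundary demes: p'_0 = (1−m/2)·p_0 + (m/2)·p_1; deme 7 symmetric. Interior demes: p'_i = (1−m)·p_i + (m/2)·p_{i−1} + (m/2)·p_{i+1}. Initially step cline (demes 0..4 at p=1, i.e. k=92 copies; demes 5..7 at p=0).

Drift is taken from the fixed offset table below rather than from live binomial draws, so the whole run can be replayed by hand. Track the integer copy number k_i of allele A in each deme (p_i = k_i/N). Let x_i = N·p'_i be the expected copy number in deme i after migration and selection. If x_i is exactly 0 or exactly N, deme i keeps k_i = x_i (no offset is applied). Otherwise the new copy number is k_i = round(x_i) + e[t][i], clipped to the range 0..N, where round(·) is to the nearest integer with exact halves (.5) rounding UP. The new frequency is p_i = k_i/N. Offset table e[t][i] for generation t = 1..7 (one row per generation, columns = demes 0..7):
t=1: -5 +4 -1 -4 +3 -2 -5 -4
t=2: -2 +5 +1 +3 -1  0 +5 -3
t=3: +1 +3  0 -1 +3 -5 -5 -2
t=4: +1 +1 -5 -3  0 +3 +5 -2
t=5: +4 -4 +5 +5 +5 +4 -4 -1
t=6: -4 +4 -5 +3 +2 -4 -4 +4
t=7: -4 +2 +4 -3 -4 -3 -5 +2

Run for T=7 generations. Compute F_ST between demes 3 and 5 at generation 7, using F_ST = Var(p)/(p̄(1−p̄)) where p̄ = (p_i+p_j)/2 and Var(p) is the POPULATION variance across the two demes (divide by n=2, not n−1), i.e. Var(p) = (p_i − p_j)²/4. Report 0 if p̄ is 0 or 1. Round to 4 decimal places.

0.3353

t=0: k=[92 92 92 92 92 0 0 0]
t=1: x=[92.0000 92.0000 92.0000 92.0000 80.5431 11.6296 0.0000 0.0000] k=[92 92 92 92 84 10 0 0]
t=2: x=[92.0000 92.0000 92.0000 90.9957 75.8073 18.1863 1.2764 0.0000] k=[92 92 92 92 75 18 6 0]
t=3: x=[92.0000 92.0000 92.0000 89.8660 70.0717 23.8508 6.8836 0.7723] k=[92 92 92 89 73 19 2 0]
t=4: x=[92.0000 92.0000 91.6201 87.3560 68.3255 23.8508 3.9544 0.2575] k=[92 92 87 84 68 27 9 0]
t=5: x=[92.0000 91.3614 87.1912 82.3378 64.9570 30.1342 10.3174 1.1583] k=[92 87 92 87 70 34 6 0]
t=6: x=[91.3558 88.1714 90.7339 85.4739 67.7018 35.2784 8.9191 0.7723] k=[87 92 86 88 70 31 5 5]
t=7: x=[87.4963 90.5954 86.9383 85.4739 67.4523 32.8954 8.4104 5.1416] k=[83 92 91 82 63 30 3 7]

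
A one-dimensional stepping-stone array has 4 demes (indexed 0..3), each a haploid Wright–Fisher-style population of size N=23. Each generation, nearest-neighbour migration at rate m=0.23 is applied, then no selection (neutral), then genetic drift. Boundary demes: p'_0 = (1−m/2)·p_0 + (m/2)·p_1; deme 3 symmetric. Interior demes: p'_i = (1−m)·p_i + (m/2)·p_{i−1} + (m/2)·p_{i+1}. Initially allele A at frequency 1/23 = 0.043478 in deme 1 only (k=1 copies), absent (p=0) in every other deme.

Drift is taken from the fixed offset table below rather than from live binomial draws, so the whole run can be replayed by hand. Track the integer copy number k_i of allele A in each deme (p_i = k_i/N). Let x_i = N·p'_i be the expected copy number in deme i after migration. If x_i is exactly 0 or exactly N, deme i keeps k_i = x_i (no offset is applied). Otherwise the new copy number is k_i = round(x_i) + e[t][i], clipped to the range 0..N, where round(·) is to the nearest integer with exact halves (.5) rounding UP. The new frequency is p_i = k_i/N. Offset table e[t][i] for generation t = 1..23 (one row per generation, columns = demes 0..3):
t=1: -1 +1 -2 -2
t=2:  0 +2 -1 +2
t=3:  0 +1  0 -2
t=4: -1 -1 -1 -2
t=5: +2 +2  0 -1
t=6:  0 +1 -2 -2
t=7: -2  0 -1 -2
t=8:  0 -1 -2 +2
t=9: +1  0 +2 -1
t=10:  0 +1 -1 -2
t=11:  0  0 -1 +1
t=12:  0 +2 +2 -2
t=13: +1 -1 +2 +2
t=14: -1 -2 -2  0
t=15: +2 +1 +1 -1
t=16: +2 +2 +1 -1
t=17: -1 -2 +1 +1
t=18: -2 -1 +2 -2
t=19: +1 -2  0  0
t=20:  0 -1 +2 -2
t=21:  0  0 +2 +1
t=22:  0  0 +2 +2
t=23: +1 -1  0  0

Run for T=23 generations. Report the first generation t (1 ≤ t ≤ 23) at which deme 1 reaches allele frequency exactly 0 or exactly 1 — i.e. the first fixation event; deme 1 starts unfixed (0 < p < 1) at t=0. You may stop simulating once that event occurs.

14

t=0: k=[0 1 0 0]
t=1: x=[0.1150 0.7700 0.1150 0.0000] k=[0 2 0 0]
t=2: x=[0.2300 1.5400 0.2300 0.0000] k=[0 4 0 0]
t=3: x=[0.4600 3.0800 0.4600 0.0000] k=[0 4 0 0]
t=4: x=[0.4600 3.0800 0.4600 0.0000] k=[0 2 0 0]
t=5: x=[0.2300 1.5400 0.2300 0.0000] k=[2 4 0 0]
t=6: x=[2.2300 3.3100 0.4600 0.0000] k=[2 4 0 0]
t=7: x=[2.2300 3.3100 0.4600 0.0000] k=[0 3 0 0]
t=8: x=[0.3450 2.3100 0.3450 0.0000] k=[0 1 0 0]
t=9: x=[0.1150 0.7700 0.1150 0.0000] k=[1 1 2 0]
t=10: x=[1.0000 1.1150 1.6550 0.2300] k=[1 2 1 0]
t=11: x=[1.1150 1.7700 1.0000 0.1150] k=[1 2 0 1]
t=12: x=[1.1150 1.6550 0.3450 0.8850] k=[1 4 2 0]
t=13: x=[1.3450 3.4250 2.0000 0.2300] k=[2 2 4 2]
t=14: x=[2.0000 2.2300 3.5400 2.2300] k=[1 0 2 2]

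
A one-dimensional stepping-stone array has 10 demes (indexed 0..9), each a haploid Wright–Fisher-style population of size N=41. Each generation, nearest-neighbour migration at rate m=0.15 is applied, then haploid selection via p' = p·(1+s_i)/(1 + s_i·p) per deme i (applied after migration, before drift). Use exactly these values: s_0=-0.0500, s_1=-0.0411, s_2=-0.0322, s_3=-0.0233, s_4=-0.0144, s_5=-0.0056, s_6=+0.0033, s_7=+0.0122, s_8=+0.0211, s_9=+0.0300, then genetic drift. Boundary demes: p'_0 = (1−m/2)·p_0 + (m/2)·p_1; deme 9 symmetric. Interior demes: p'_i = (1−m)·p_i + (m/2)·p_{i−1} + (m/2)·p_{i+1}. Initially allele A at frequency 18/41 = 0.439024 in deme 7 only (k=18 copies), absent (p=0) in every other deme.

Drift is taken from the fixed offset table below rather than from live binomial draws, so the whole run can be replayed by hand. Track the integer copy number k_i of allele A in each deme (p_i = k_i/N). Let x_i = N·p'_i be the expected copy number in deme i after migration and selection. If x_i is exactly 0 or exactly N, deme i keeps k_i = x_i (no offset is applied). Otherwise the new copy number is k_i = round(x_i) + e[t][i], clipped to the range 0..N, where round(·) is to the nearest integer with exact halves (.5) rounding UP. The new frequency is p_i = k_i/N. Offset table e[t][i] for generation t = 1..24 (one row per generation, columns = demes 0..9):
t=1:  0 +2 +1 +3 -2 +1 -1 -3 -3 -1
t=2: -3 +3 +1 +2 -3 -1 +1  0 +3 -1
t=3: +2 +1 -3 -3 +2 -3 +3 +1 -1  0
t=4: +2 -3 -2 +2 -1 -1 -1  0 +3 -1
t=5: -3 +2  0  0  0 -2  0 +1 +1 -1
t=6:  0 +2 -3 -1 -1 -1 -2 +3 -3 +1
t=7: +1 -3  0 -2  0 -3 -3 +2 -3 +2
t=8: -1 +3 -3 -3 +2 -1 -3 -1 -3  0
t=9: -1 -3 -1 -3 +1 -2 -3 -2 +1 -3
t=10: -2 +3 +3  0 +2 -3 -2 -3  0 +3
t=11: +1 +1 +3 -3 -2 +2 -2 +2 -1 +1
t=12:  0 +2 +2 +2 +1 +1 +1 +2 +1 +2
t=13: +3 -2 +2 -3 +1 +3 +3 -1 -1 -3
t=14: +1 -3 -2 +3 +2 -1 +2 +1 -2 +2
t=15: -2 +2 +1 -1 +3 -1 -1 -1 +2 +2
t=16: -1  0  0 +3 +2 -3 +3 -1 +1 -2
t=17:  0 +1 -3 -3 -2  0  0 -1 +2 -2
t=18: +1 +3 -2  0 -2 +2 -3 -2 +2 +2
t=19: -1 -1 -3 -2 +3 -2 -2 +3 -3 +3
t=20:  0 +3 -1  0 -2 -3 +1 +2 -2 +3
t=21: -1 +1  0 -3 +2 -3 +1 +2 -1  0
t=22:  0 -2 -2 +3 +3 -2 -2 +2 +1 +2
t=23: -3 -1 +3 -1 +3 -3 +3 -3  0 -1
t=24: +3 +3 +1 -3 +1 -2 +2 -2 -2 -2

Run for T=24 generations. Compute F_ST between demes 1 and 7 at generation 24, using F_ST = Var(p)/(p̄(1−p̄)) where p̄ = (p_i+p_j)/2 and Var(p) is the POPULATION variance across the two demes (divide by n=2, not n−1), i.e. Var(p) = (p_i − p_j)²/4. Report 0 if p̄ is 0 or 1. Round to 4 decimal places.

t=0: k=[0 0 0 0 0 0 0 18 0 0]
t=1: x=[0.0000 0.0000 0.0000 0.0000 0.0000 0.0000 1.3543 15.4165 1.3775 0.0000] k=[0 0 0 0 0 0 0 12 0 0]
t=2: x=[0.0000 0.0000 0.0000 0.0000 0.0000 0.0000 0.9029 10.2932 0.9186 0.0000] k=[0 0 0 0 0 0 2 10 4 0]
t=3: x=[0.0000 0.0000 0.0000 0.0000 0.0000 0.1492 2.4576 9.0351 4.2285 0.3089] k=[0 0 0 0 0 0 5 10 3 0]
t=4: x=[0.0000 0.0000 0.0000 0.0000 0.0000 0.3729 5.0145 9.1861 3.3639 0.2317] k=[0 0 0 0 0 0 4 9 6 0]
t=5: x=[0.0000 0.0000 0.0000 0.0000 0.0000 0.2983 4.0871 8.4813 5.8794 0.4633] k=[0 0 0 0 0 0 4 9 7 0]
t=6: x=[0.0000 0.0000 0.0000 0.0000 0.0000 0.2983 4.0871 8.5568 6.7418 0.5405] k=[0 0 0 0 0 0 2 12 4 2]
t=7: x=[0.0000 0.0000 0.0000 0.0000 0.0000 0.1492 2.6080 10.7459 4.5335 2.2110] k=[0 0 0 0 0 0 0 13 2 4]
t=8: x=[0.0000 0.0000 0.0000 0.0000 0.0000 0.0000 0.9781 11.2990 3.0331 3.9544] k=[0 0 0 0 0 0 0 10 0 4]
t=9: x=[0.0000 0.0000 0.0000 0.0000 0.0000 0.0000 0.7524 8.5820 1.0716 3.8007] k=[0 0 0 0 0 0 0 7 2 1]
t=10: x=[0.0000 0.0000 0.0000 0.0000 0.0000 0.0000 0.5267 6.1632 2.3458 1.1064] k=[0 0 0 0 0 0 0 3 2 4]
t=11: x=[0.0000 0.0000 0.0000 0.0000 0.0000 0.0000 0.2257 2.7307 2.2693 3.9544] k=[0 0 0 0 0 0 0 5 1 5]
t=12: x=[0.0000 0.0000 0.0000 0.0000 0.0000 0.0000 0.3762 4.3721 1.6324 4.8244] k=[0 0 0 0 0 0 1 6 3 7]
t=13: x=[0.0000 0.0000 0.0000 0.0000 0.0000 0.0746 1.3042 5.4571 3.5929 6.8673] k=[0 0 0 0 0 3 4 4 3 4]
t=14: x=[0.0000 0.0000 0.0000 0.0000 0.2218 2.8351 3.9367 3.9683 3.2113 4.0312] k=[0 0 0 0 2 2 6 5 1 6]
t=15: x=[0.0000 0.0000 0.0000 0.1465 1.8245 2.2878 5.6410 4.8264 1.7089 5.7700] k=[0 0 0 0 5 1 5 4 4 8]
t=16: x=[0.0000 0.0000 0.0000 0.3663 4.2692 1.5914 4.6385 4.1197 4.3810 7.8866] k=[0 0 0 3 6 0 8 3 5 6]
t=17: x=[0.0000 0.0000 0.2178 2.9351 5.2582 1.0443 7.0442 3.5643 5.0162 6.0764] k=[0 0 0 0 3 1 7 3 7 4]
t=18: x=[0.0000 0.0000 0.0000 0.2198 2.5896 1.5914 6.2675 3.6400 6.5897 4.3383] k=[0 0 0 0 1 4 3 2 9 6]
t=19: x=[0.0000 0.0000 0.0000 0.0733 1.1339 3.6811 3.0092 2.6297 8.3885 6.3827] k=[0 0 0 0 4 2 1 6 5 9]
t=20: x=[0.0000 0.0000 0.0000 0.2931 3.5032 2.0640 1.4546 5.6084 5.4733 8.9043] k=[0 0 0 0 2 0 2 8 3 12]
t=21: x=[0.0000 0.0000 0.0000 0.1465 1.6765 0.2983 2.3072 7.2471 4.1269 11.5689] k=[0 0 0 0 4 0 3 9 3 12]
t=22: x=[0.0000 0.0000 0.0000 0.2931 3.3550 0.5221 3.2348 8.1791 4.2031 11.5689] k=[0 0 0 3 6 0 1 10 5 14]
t=23: x=[0.0000 0.0000 0.2178 2.9351 5.2582 0.5221 1.6051 9.0351 6.1585 13.5922] k=[0 0 3 2 8 0 5 6 6 13]
t=24: x=[0.0000 0.2158 2.6186 2.4697 6.8667 0.9697 4.7137 5.9867 6.6404 12.7330] k=[0 3 4 0 8 0 7 4 5 11]

0.0019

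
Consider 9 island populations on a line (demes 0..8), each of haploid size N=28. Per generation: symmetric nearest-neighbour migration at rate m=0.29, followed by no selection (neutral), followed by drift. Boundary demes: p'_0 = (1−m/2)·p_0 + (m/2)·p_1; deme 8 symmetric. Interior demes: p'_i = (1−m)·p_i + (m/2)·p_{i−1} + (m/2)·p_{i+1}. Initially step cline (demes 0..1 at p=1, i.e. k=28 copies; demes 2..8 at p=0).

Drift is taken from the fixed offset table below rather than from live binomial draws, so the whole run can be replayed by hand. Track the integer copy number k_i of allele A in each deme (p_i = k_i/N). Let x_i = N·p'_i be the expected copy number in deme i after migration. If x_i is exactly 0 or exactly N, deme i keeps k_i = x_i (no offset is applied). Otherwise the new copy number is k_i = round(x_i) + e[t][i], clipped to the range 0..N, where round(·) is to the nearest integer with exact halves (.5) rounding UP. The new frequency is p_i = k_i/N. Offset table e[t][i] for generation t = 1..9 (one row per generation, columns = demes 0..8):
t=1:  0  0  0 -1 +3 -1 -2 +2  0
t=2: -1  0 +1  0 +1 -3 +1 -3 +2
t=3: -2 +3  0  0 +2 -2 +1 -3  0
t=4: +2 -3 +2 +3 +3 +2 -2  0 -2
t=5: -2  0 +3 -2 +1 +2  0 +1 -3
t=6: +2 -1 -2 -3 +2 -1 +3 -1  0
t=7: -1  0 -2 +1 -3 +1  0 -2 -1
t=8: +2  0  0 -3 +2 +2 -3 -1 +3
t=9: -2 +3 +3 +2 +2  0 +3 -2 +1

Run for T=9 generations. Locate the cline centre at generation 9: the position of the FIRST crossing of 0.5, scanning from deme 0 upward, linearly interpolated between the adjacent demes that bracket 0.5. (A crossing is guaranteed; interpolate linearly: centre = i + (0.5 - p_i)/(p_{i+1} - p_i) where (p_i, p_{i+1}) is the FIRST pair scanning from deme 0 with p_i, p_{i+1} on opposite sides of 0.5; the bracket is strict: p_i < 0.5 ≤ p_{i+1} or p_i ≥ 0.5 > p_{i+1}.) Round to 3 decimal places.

1.833

t=0: k=[28 28 0 0 0 0 0 0 0]
t=1: x=[28.0000 23.9400 4.0600 0.0000 0.0000 0.0000 0.0000 0.0000 0.0000] k=[28 24 4 0 0 0 0 0 0]
t=2: x=[27.4200 21.6800 6.3200 0.5800 0.0000 0.0000 0.0000 0.0000 0.0000] k=[26 22 7 1 0 0 0 0 0]
t=3: x=[25.4200 20.4050 8.3050 1.7250 0.1450 0.0000 0.0000 0.0000 0.0000] k=[23 23 8 2 2 0 0 0 0]
t=4: x=[23.0000 20.8250 9.3050 2.8700 1.7100 0.2900 0.0000 0.0000 0.0000] k=[25 18 11 6 5 2 0 0 0]
t=5: x=[23.9850 18.0000 11.2900 6.5800 4.7100 2.1450 0.2900 0.0000 0.0000] k=[22 18 14 5 6 4 0 0 0]
t=6: x=[21.4200 18.0000 13.2750 6.4500 5.5650 3.7100 0.5800 0.0000 0.0000] k=[23 17 11 3 8 3 4 0 0]
t=7: x=[22.1300 17.0000 10.7100 4.8850 6.5500 3.8700 3.2750 0.5800 0.0000] k=[21 17 9 6 4 5 3 0 0]
t=8: x=[20.4200 16.4200 9.7250 6.1450 4.4350 4.5650 2.8550 0.4350 0.0000] k=[22 16 10 3 6 7 0 0 0]
t=9: x=[21.1300 16.0000 9.8550 4.4500 5.7100 5.8400 1.0150 0.0000 0.0000] k=[19 19 13 6 8 6 4 0 0]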